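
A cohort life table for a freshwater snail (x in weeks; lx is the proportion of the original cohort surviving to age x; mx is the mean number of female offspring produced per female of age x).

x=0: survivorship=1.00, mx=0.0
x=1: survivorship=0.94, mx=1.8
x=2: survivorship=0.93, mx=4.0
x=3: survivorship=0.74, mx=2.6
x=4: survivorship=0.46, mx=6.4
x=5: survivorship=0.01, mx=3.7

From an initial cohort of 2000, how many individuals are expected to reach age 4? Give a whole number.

920

Expected survivors = N0 · l_4 = 2000 × 0.46 = 920 → 920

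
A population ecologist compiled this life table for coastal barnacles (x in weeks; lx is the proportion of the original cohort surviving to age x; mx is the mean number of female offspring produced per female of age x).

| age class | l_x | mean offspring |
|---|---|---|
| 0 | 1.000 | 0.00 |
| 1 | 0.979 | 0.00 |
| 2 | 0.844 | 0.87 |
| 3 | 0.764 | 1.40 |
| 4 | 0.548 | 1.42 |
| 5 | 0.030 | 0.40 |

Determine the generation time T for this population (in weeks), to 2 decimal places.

3.03

lx·mx: 0, 0, 0.73428, 1.0696, 0.77816, 0.012 → R0 = 2.59404
x·lx·mx: 0, 0, 1.46856, 3.2088, 3.11264, 0.06 → Σ = 7.85
T = 7.85 / 2.59404 = 3.026168… → 3.03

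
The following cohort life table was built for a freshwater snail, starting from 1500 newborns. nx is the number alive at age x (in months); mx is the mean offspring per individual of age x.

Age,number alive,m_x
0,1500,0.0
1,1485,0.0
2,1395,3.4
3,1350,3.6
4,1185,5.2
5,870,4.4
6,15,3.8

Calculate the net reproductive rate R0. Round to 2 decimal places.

lx = nx/n0 = nx/1500: 1, 0.99, 0.93, 0.9, 0.79, 0.58, 0.01
lx·mx by age: 0, 0, 3.162, 3.24, 4.108, 2.552, 0.038
R0 = Σ lx·mx = 13.1 → 13.10

13.10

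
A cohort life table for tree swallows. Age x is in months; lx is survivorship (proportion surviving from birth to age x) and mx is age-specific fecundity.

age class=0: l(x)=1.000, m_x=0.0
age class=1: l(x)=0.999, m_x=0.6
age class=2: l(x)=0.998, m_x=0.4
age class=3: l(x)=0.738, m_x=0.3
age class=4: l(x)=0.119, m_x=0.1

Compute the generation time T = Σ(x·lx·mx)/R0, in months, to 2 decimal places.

lx·mx: 0, 0.5994, 0.3992, 0.2214, 0.0119 → R0 = 1.2319
x·lx·mx: 0, 0.5994, 0.7984, 0.6642, 0.0476 → Σ = 2.1096
T = 2.1096 / 1.2319 = 1.712477… → 1.71

1.71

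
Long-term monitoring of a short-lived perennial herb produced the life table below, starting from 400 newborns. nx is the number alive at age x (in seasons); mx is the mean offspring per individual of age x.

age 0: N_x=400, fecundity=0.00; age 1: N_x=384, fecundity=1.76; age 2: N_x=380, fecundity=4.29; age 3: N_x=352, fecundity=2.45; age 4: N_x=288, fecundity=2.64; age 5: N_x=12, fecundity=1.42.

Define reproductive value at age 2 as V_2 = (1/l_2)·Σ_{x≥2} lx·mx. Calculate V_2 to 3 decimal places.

8.605

lx = nx/n0 = nx/400: 1, 0.96, 0.95, 0.88, 0.72, 0.03
lx·mx for x ≥ 2: 4.0755, 2.156, 1.9008, 0.0426 → sum = 8.1749
V_2 = 8.1749 / l_2 = 8.1749 / 0.95 = 8.605158… → 8.605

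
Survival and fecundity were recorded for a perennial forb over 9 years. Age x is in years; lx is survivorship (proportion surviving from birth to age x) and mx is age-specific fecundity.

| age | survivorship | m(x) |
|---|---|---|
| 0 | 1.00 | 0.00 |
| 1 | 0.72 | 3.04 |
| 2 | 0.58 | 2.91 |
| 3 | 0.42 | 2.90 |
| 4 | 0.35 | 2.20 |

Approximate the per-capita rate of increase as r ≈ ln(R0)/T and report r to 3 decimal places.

0.844

R0 = Σ lx·mx = 0 + 2.1888 + 1.6878 + 1.218 + 0.77 = 5.8646
Σ x·lx·mx = 12.2984; T = 12.2984/5.8646 = 2.09706…
r ≈ ln(R0)/T = ln(5.8646)/2.09706… = 0.84353… → 0.844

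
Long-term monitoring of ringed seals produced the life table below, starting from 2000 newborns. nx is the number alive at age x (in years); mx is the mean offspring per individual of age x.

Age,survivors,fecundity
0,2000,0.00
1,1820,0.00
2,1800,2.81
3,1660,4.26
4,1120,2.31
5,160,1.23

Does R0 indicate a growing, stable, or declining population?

growing

lx = nx/n0 = nx/2000: 1, 0.91, 0.9, 0.83, 0.56, 0.08
R0 = Σ lx·mx = 0 + 0 + 2.529 + 3.5358 + 1.2936 + 0.0984 = 7.4568
R0 > 1, so the population is growing.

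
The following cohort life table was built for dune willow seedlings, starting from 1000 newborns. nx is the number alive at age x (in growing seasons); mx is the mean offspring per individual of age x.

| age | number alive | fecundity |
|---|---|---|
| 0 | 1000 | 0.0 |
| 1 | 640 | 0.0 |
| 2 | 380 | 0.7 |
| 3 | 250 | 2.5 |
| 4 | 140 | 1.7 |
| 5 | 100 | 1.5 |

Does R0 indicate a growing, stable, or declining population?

lx = nx/n0 = nx/1000: 1, 0.64, 0.38, 0.25, 0.14, 0.1
R0 = Σ lx·mx = 0 + 0 + 0.266 + 0.625 + 0.238 + 0.15 = 1.279
R0 > 1, so the population is growing.

growing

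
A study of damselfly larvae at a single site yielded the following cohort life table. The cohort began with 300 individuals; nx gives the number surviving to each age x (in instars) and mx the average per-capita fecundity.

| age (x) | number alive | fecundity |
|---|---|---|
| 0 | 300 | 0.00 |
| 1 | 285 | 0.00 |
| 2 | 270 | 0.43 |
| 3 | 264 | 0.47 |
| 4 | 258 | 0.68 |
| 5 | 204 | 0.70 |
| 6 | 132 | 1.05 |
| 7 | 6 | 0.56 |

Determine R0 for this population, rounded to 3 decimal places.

lx = nx/n0 = nx/300: 1, 0.95, 0.9, 0.88, 0.86, 0.68, 0.44, 0.02
lx·mx by age: 0, 0, 0.387, 0.4136, 0.5848, 0.476, 0.462, 0.0112
R0 = Σ lx·mx = 2.3346 → 2.335

2.335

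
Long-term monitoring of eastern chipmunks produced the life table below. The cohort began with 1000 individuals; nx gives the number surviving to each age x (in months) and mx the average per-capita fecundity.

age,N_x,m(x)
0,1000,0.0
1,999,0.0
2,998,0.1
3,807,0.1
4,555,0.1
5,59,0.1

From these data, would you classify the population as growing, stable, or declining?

declining

lx = nx/n0 = nx/1000: 1, 0.999, 0.998, 0.807, 0.555, 0.059
R0 = Σ lx·mx = 0 + 0 + 0.0998 + 0.0807 + 0.0555 + 0.0059 = 0.2419
R0 < 1, so the population is declining.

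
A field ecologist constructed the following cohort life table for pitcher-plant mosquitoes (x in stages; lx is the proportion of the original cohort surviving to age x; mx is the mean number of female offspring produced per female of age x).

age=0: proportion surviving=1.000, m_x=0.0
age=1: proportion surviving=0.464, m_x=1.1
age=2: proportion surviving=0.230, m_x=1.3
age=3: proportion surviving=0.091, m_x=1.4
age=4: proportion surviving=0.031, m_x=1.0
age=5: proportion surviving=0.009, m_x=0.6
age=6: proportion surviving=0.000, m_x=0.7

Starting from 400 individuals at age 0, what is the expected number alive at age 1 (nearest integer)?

186

Expected survivors = N0 · l_1 = 400 × 0.464 = 185.6 → 186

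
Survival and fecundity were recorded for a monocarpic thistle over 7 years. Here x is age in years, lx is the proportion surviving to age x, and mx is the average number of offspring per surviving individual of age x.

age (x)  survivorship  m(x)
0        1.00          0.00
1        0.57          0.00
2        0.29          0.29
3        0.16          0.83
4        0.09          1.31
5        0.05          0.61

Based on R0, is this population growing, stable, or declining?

declining

R0 = Σ lx·mx = 0 + 0 + 0.0841 + 0.1328 + 0.1179 + 0.0305 = 0.3653
R0 < 1, so the population is declining.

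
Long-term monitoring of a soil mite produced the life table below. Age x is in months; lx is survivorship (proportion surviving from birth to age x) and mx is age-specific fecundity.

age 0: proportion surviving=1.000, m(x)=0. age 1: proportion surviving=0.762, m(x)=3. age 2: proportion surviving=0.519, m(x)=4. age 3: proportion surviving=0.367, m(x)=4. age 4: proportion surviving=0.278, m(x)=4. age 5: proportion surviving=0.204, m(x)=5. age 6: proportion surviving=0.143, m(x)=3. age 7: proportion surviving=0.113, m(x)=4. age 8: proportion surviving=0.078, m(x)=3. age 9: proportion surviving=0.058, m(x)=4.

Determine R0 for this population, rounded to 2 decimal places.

9.31

lx·mx by age: 0, 2.286, 2.076, 1.468, 1.112, 1.02, 0.429, 0.452, 0.234, 0.232
R0 = Σ lx·mx = 9.309 → 9.31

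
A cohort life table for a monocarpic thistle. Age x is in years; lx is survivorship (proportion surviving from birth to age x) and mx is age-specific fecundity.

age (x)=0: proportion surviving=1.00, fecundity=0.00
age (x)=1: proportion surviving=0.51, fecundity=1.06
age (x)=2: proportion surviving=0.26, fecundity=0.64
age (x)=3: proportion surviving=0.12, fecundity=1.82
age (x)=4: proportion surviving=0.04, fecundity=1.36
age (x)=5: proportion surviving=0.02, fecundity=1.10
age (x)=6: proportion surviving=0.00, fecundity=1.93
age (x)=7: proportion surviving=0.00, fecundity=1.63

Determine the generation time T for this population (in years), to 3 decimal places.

lx·mx: 0, 0.5406, 0.1664, 0.2184, 0.0544, 0.022, 0, 0 → R0 = 1.0018
x·lx·mx: 0, 0.5406, 0.3328, 0.6552, 0.2176, 0.11, 0, 0 → Σ = 1.8562
T = 1.8562 / 1.0018 = 1.852865… → 1.853

1.853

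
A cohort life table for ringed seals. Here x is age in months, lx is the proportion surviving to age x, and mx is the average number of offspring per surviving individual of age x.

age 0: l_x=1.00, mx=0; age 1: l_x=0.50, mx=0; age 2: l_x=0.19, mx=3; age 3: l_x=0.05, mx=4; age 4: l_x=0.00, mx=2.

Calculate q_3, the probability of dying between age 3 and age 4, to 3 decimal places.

1.000

q_3 = (l_3 − l_4) / l_3 = (0.05 − 0) / 0.05
     = 0.05 / 0.05 = 1 → 1.000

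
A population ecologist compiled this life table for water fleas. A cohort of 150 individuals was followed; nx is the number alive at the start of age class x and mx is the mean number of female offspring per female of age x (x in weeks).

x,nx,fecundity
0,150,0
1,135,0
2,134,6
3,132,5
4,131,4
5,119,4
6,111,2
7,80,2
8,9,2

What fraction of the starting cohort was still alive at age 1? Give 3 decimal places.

l_1 = n_1/n_0 = 135/150 = 0.9 → 0.900

0.900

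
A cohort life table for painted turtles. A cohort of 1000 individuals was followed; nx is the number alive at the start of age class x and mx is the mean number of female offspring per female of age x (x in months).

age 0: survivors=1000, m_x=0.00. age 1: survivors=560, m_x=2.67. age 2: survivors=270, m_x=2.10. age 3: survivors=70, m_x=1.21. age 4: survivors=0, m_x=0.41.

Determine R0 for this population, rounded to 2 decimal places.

lx = nx/n0 = nx/1000: 1, 0.56, 0.27, 0.07, 0
lx·mx by age: 0, 1.4952, 0.567, 0.0847, 0
R0 = Σ lx·mx = 2.1469 → 2.15

2.15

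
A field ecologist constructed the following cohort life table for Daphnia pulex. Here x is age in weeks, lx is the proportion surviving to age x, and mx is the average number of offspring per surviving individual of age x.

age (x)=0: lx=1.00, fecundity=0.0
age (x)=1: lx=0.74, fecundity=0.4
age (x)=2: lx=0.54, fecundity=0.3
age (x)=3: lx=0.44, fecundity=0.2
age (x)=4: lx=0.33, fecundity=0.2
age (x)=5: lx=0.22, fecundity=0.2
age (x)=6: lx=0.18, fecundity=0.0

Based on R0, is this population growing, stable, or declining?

declining

R0 = Σ lx·mx = 0 + 0.296 + 0.162 + 0.088 + 0.066 + 0.044 + 0 = 0.656
R0 < 1, so the population is declining.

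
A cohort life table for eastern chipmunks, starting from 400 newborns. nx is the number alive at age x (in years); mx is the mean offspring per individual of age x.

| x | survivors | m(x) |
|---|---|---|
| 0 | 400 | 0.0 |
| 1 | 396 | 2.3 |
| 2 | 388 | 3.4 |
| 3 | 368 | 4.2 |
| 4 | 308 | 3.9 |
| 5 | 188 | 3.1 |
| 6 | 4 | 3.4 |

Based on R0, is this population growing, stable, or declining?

lx = nx/n0 = nx/400: 1, 0.99, 0.97, 0.92, 0.77, 0.47, 0.01
R0 = Σ lx·mx = 0 + 2.277 + 3.298 + 3.864 + 3.003 + 1.457 + 0.034 = 13.933
R0 > 1, so the population is growing.

growing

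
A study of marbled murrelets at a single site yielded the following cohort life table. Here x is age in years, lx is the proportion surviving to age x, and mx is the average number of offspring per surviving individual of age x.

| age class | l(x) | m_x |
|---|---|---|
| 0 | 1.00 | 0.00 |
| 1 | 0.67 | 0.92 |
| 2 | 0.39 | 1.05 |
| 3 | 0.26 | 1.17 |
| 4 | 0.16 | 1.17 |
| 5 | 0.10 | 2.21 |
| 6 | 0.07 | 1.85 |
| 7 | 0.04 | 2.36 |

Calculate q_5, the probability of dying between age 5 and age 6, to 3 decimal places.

q_5 = (l_5 − l_6) / l_5 = (0.1 − 0.07) / 0.1
     = 0.03 / 0.1 = 0.3 → 0.300

0.300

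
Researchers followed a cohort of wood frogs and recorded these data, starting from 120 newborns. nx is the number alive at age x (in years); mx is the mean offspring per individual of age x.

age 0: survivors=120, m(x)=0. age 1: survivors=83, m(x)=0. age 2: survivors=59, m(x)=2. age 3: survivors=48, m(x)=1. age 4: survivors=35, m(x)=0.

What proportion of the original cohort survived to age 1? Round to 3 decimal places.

0.692

l_1 = n_1/n_0 = 83/120 = 0.691667… → 0.692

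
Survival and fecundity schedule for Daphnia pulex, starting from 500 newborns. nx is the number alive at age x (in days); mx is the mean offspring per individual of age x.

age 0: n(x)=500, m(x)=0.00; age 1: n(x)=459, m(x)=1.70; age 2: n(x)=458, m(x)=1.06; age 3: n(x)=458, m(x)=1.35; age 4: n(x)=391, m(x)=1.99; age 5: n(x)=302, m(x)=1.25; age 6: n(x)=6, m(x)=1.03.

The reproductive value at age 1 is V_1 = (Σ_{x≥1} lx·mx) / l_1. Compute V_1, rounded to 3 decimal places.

6.636

lx = nx/n0 = nx/500: 1, 0.918, 0.916, 0.916, 0.782, 0.604, 0.012
lx·mx for x ≥ 1: 1.5606, 0.97096, 1.2366, 1.55618, 0.755, 0.01236 → sum = 6.0917
V_1 = 6.0917 / l_1 = 6.0917 / 0.918 = 6.635839… → 6.636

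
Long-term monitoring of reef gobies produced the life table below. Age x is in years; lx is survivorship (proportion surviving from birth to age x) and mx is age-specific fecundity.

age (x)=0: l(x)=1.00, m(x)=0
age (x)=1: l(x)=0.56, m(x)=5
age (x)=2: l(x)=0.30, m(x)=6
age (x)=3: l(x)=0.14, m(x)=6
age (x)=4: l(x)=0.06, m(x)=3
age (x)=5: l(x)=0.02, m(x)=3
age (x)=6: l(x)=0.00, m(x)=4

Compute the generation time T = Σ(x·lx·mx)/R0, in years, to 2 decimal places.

lx·mx: 0, 2.8, 1.8, 0.84, 0.18, 0.06, 0 → R0 = 5.68
x·lx·mx: 0, 2.8, 3.6, 2.52, 0.72, 0.3, 0 → Σ = 9.94
T = 9.94 / 5.68 = 1.75 → 1.75

1.75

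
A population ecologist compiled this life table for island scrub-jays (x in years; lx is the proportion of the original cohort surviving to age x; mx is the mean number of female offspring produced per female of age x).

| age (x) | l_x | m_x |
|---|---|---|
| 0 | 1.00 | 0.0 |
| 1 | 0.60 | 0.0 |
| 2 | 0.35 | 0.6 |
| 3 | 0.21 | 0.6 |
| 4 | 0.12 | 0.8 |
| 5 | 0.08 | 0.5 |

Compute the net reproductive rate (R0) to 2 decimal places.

lx·mx by age: 0, 0, 0.21, 0.126, 0.096, 0.04
R0 = Σ lx·mx = 0.472 → 0.47

0.47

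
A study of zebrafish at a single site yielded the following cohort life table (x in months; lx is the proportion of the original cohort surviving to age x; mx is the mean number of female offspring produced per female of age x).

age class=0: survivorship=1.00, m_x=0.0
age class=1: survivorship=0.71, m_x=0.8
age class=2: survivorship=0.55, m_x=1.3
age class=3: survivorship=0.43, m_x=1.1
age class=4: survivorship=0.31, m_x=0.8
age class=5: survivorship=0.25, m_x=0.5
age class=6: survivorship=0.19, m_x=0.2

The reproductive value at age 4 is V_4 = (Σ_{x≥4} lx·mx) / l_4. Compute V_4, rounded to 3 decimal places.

lx·mx for x ≥ 4: 0.248, 0.125, 0.038 → sum = 0.411
V_4 = 0.411 / l_4 = 0.411 / 0.31 = 1.325806… → 1.326

1.326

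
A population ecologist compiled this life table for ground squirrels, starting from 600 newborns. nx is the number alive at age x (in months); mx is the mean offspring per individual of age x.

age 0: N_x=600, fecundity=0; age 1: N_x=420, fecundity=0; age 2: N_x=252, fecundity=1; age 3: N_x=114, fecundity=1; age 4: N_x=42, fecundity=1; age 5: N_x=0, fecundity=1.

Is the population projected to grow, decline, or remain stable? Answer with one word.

declining

lx = nx/n0 = nx/600: 1, 0.7, 0.42, 0.19, 0.07, 0
R0 = Σ lx·mx = 0 + 0 + 0.42 + 0.19 + 0.07 + 0 = 0.68
R0 < 1, so the population is declining.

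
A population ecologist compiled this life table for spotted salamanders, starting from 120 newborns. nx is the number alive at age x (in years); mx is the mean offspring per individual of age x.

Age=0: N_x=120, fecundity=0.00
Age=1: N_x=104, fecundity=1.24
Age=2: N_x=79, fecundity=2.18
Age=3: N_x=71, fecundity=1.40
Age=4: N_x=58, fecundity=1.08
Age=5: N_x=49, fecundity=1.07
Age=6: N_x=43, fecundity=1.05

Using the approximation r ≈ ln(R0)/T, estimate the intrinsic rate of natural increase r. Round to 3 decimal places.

lx = nx/n0 = nx/120: 1, 0.86667…, 0.65833…, 0.59167…, 0.48333…, 0.40833…, 0.35833…
R0 = Σ lx·mx = 0 + 1.07467… + 1.43517… + 0.82833… + 0.522… + 0.43692… + 0.37625… = 4.673333…
Σ x·lx·mx = 12.960083…; T = 12.960083…/4.673333… = 2.7732…
r ≈ ln(R0)/T = ln(4.673333…)/2.7732… = 0.55599… → 0.556

0.556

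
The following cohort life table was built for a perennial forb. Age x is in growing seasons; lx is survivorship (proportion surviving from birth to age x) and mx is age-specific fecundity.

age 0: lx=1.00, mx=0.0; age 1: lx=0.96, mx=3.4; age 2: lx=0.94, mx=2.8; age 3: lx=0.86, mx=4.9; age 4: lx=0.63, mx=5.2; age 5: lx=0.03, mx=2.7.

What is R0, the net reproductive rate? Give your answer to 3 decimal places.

13.467

lx·mx by age: 0, 3.264, 2.632, 4.214, 3.276, 0.081
R0 = Σ lx·mx = 13.467 → 13.467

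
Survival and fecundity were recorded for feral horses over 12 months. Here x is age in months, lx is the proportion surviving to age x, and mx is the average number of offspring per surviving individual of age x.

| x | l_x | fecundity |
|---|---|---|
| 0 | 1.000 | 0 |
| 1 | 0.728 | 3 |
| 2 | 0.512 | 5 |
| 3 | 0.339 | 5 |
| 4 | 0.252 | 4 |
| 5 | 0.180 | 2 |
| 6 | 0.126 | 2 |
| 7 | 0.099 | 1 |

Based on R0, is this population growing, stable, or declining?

growing

R0 = Σ lx·mx = 0 + 2.184 + 2.56 + 1.695 + 1.008 + 0.36 + 0.252 + 0.099 = 8.158
R0 > 1, so the population is growing.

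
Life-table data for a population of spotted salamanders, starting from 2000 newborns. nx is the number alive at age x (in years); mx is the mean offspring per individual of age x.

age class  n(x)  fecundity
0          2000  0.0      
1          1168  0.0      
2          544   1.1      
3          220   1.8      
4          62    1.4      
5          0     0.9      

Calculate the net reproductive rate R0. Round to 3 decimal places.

lx = nx/n0 = nx/2000: 1, 0.584, 0.272, 0.11, 0.031, 0
lx·mx by age: 0, 0, 0.2992, 0.198, 0.0434, 0
R0 = Σ lx·mx = 0.5406 → 0.541

0.541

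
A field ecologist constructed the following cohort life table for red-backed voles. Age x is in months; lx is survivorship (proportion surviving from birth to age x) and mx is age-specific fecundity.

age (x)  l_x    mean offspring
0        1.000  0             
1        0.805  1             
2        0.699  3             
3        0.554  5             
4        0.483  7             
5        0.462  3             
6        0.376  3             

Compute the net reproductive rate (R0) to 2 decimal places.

lx·mx by age: 0, 0.805, 2.097, 2.77, 3.381, 1.386, 1.128
R0 = Σ lx·mx = 11.567 → 11.57

11.57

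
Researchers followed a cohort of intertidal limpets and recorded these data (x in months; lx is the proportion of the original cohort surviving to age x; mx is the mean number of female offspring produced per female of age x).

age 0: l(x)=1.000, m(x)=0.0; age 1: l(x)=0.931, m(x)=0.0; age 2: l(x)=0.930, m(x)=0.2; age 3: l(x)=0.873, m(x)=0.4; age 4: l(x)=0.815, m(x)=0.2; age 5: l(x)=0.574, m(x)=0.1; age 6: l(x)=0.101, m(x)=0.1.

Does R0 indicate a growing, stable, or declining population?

declining

R0 = Σ lx·mx = 0 + 0 + 0.186 + 0.3492 + 0.163 + 0.0574 + 0.0101 = 0.7657
R0 < 1, so the population is declining.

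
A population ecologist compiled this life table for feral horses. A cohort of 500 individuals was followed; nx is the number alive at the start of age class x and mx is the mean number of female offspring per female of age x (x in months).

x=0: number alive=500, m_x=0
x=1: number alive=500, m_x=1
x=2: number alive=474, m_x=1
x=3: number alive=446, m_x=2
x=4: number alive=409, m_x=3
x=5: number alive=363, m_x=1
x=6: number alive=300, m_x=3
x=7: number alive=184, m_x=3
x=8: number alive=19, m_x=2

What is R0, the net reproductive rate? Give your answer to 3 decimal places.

lx = nx/n0 = nx/500: 1, 1, 0.948, 0.892, 0.818, 0.726, 0.6, 0.368, 0.038
lx·mx by age: 0, 1, 0.948, 1.784, 2.454, 0.726, 1.8, 1.104, 0.076
R0 = Σ lx·mx = 9.892 → 9.892

9.892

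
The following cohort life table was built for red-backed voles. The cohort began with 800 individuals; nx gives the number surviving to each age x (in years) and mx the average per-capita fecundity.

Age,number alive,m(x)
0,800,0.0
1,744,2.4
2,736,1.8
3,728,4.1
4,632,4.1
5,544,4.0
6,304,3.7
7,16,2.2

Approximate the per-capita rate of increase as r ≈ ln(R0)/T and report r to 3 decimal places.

lx = nx/n0 = nx/800: 1, 0.93, 0.92, 0.91, 0.79, 0.68, 0.38, 0.02
R0 = Σ lx·mx = 0 + 2.232 + 1.656 + 3.731 + 3.239 + 2.72 + 1.406 + 0.044 = 15.028
Σ x·lx·mx = 52.037; T = 52.037/15.028 = 3.46267…
r ≈ ln(R0)/T = ln(15.028)/3.46267… = 0.78261… → 0.783

0.783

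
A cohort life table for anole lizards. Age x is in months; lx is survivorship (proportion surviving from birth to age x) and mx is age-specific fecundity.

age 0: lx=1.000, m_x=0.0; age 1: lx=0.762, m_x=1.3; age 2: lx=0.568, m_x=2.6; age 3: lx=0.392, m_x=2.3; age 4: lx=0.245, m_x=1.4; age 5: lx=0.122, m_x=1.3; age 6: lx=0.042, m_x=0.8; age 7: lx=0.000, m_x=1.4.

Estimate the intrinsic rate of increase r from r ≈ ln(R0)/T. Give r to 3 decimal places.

0.590

R0 = Σ lx·mx = 0 + 0.9906 + 1.4768 + 0.9016 + 0.343 + 0.1586 + 0.0336 + 0 = 3.9042
Σ x·lx·mx = 9.0156; T = 9.0156/3.9042 = 2.30921…
r ≈ ln(R0)/T = ln(3.9042)/2.30921… = 0.58984… → 0.590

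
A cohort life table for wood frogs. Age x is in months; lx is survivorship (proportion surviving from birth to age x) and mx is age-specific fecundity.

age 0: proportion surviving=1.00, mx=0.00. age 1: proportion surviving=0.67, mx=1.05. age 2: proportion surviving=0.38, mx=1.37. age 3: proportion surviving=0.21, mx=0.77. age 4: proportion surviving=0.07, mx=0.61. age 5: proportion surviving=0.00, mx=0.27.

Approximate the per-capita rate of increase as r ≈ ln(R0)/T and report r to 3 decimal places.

0.212

R0 = Σ lx·mx = 0 + 0.7035 + 0.5206 + 0.1617 + 0.0427 + 0 = 1.4285
Σ x·lx·mx = 2.4006; T = 2.4006/1.4285 = 1.6805…
r ≈ ln(R0)/T = ln(1.4285)/1.6805… = 0.21221… → 0.212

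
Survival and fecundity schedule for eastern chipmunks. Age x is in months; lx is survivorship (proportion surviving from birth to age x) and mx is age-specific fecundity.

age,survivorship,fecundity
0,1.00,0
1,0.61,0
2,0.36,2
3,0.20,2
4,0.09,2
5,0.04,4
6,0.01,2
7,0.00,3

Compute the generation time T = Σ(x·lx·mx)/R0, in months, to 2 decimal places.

2.89

lx·mx: 0, 0, 0.72, 0.4, 0.18, 0.16, 0.02, 0 → R0 = 1.48
x·lx·mx: 0, 0, 1.44, 1.2, 0.72, 0.8, 0.12, 0 → Σ = 4.28
T = 4.28 / 1.48 = 2.891892… → 2.89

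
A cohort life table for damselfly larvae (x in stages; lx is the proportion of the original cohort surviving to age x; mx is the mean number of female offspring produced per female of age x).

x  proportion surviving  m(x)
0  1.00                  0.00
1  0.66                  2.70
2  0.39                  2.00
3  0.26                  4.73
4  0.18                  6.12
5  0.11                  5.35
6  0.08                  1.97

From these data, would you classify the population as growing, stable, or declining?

growing

R0 = Σ lx·mx = 0 + 1.782 + 0.78 + 1.2298 + 1.1016 + 0.5885 + 0.1576 = 5.6395
R0 > 1, so the population is growing.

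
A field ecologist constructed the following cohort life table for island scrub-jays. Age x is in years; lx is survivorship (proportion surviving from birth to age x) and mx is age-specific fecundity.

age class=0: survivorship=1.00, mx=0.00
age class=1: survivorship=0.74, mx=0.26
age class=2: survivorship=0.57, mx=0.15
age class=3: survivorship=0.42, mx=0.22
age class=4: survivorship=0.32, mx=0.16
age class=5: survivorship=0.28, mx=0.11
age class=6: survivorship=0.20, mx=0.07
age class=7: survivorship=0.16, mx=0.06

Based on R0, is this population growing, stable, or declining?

R0 = Σ lx·mx = 0 + 0.1924 + 0.0855 + 0.0924 + 0.0512 + 0.0308 + 0.014 + 0.0096 = 0.4759
R0 < 1, so the population is declining.

declining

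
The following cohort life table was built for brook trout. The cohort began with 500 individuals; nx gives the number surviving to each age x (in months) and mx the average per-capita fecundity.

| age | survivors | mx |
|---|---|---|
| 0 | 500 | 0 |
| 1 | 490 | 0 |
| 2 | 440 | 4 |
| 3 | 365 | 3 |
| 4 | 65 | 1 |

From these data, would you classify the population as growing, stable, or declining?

lx = nx/n0 = nx/500: 1, 0.98, 0.88, 0.73, 0.13
R0 = Σ lx·mx = 0 + 0 + 3.52 + 2.19 + 0.13 = 5.84
R0 > 1, so the population is growing.

growing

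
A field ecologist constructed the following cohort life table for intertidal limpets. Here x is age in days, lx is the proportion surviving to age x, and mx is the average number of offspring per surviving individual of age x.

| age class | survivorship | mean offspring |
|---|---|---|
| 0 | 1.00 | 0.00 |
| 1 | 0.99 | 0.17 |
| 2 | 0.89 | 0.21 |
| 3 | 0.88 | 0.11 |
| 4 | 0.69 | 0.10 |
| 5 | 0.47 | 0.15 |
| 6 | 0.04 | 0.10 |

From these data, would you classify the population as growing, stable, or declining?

declining

R0 = Σ lx·mx = 0 + 0.1683 + 0.1869 + 0.0968 + 0.069 + 0.0705 + 0.004 = 0.5955
R0 < 1, so the population is declining.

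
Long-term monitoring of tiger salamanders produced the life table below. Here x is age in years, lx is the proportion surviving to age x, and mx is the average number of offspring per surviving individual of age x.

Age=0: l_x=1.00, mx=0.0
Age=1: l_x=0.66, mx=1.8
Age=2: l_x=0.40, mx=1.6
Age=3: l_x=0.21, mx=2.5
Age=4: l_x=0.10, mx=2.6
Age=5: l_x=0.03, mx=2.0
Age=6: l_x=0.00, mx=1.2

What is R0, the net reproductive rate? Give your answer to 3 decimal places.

2.673

lx·mx by age: 0, 1.188, 0.64, 0.525, 0.26, 0.06, 0
R0 = Σ lx·mx = 2.673 → 2.673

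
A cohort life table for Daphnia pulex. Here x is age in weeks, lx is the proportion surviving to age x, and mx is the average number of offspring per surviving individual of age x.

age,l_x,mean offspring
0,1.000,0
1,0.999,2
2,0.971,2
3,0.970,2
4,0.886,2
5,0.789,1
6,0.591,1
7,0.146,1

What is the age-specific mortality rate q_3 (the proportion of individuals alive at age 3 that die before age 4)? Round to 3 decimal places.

q_3 = (l_3 − l_4) / l_3 = (0.97 − 0.886) / 0.97
     = 0.084 / 0.97 = 0.086598… → 0.087

0.087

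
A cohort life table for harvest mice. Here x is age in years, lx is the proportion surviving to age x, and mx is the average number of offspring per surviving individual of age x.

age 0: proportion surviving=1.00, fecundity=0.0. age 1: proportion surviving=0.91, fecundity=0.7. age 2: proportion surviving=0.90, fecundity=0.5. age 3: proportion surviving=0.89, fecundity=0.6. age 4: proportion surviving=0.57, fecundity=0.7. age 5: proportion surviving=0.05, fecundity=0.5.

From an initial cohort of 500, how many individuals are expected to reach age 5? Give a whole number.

Expected survivors = N0 · l_5 = 500 × 0.05 = 25 → 25

25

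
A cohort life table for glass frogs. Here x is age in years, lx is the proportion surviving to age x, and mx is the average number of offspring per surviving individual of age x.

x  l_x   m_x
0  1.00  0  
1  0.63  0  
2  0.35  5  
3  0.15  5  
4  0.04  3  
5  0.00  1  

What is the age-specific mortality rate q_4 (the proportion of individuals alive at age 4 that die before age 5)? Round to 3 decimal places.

1.000

q_4 = (l_4 − l_5) / l_4 = (0.04 − 0) / 0.04
     = 0.04 / 0.04 = 1 → 1.000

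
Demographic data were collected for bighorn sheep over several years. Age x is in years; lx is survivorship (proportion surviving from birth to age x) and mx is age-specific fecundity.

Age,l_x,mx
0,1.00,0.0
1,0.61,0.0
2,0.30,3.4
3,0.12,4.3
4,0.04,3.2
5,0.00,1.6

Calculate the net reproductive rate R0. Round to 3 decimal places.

lx·mx by age: 0, 0, 1.02, 0.516, 0.128, 0
R0 = Σ lx·mx = 1.664 → 1.664

1.664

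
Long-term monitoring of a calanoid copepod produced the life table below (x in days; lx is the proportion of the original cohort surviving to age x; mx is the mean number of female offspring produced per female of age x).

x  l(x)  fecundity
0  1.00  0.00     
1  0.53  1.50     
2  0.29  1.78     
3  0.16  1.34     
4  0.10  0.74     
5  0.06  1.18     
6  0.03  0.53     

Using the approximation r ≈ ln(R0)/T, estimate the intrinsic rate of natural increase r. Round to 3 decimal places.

0.274

R0 = Σ lx·mx = 0 + 0.795 + 0.5162 + 0.2144 + 0.074 + 0.0708 + 0.0159 = 1.6863
Σ x·lx·mx = 3.216; T = 3.216/1.6863 = 1.90713…
r ≈ ln(R0)/T = ln(1.6863)/1.90713… = 0.27399… → 0.274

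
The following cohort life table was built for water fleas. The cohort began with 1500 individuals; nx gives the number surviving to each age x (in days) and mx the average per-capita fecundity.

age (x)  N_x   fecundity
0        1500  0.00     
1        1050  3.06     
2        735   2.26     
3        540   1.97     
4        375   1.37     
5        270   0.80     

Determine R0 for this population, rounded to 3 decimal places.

4.445

lx = nx/n0 = nx/1500: 1, 0.7, 0.49, 0.36, 0.25, 0.18
lx·mx by age: 0, 2.142, 1.1074, 0.7092, 0.3425, 0.144
R0 = Σ lx·mx = 4.4451 → 4.445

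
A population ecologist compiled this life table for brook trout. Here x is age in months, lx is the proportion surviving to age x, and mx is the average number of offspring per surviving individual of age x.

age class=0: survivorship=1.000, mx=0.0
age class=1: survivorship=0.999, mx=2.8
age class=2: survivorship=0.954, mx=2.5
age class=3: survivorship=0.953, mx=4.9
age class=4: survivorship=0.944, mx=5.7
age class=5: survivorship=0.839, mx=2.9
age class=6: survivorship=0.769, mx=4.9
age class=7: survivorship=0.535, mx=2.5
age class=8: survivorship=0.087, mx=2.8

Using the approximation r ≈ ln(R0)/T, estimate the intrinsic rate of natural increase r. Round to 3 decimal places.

R0 = Σ lx·mx = 0 + 2.7972 + 2.385 + 4.6697 + 5.3808 + 2.4331 + 3.7681 + 1.3375 + 0.2436 = 23.015
Σ x·lx·mx = 89.1849; T = 89.1849/23.015 = 3.87508…
r ≈ ln(R0)/T = ln(23.015)/3.87508… = 0.80931… → 0.809

0.809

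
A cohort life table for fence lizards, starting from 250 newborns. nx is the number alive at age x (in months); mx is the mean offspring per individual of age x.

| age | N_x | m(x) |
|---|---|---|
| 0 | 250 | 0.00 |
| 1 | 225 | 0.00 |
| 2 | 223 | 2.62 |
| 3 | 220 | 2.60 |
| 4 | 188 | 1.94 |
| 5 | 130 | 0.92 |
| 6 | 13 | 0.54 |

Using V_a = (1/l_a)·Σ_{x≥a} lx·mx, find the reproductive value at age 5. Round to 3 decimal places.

0.974

lx = nx/n0 = nx/250: 1, 0.9, 0.892, 0.88, 0.752, 0.52, 0.052
lx·mx for x ≥ 5: 0.4784, 0.02808 → sum = 0.50648
V_5 = 0.50648 / l_5 = 0.50648 / 0.52 = 0.974 → 0.974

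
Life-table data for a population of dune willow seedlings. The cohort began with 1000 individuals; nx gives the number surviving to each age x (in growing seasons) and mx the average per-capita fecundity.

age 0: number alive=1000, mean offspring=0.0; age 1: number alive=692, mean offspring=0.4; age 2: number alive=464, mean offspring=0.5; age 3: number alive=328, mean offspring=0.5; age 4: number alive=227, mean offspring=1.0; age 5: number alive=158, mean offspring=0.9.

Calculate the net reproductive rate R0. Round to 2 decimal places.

1.04

lx = nx/n0 = nx/1000: 1, 0.692, 0.464, 0.328, 0.227, 0.158
lx·mx by age: 0, 0.2768, 0.232, 0.164, 0.227, 0.1422
R0 = Σ lx·mx = 1.042 → 1.04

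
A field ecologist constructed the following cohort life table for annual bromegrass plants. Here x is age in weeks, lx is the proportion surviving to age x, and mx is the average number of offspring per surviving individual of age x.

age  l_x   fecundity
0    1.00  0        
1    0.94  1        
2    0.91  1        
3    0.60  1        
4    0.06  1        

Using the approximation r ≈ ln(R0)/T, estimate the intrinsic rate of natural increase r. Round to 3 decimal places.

R0 = Σ lx·mx = 0 + 0.94 + 0.91 + 0.6 + 0.06 = 2.51
Σ x·lx·mx = 4.8; T = 4.8/2.51 = 1.91235…
r ≈ ln(R0)/T = ln(2.51)/1.91235… = 0.48123… → 0.481

0.481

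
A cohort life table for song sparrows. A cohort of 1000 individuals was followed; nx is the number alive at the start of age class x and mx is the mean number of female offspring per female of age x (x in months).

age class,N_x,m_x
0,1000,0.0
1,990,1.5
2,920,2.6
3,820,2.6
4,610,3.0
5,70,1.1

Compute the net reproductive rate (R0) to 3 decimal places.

7.916

lx = nx/n0 = nx/1000: 1, 0.99, 0.92, 0.82, 0.61, 0.07
lx·mx by age: 0, 1.485, 2.392, 2.132, 1.83, 0.077
R0 = Σ lx·mx = 7.916 → 7.916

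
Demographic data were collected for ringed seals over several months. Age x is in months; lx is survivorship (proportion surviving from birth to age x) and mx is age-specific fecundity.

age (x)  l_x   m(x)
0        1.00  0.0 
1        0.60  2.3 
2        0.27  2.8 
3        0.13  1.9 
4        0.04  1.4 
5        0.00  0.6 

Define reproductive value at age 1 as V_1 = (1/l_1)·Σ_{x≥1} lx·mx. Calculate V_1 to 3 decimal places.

lx·mx for x ≥ 1: 1.38, 0.756, 0.247, 0.056, 0 → sum = 2.439
V_1 = 2.439 / l_1 = 2.439 / 0.6 = 4.065 → 4.065

4.065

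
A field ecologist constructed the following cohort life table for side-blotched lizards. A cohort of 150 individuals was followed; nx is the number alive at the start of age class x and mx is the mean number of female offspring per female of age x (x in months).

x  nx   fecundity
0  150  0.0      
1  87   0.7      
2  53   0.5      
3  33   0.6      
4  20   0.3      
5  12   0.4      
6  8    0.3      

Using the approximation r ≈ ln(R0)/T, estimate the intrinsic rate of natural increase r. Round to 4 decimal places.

-0.1123

lx = nx/n0 = nx/150: 1, 0.58, 0.35333…, 0.22, 0.13333…, 0.08, 0.05333…
R0 = Σ lx·mx = 0 + 0.406 + 0.17667… + 0.132 + 0.04… + 0.032 + 0.016… = 0.802667…
Σ x·lx·mx = 1.571333…; T = 1.571333…/0.802667… = 1.95764…
r ≈ ln(R0)/T = ln(0.802667…)/1.95764… = -0.112286… → -0.1123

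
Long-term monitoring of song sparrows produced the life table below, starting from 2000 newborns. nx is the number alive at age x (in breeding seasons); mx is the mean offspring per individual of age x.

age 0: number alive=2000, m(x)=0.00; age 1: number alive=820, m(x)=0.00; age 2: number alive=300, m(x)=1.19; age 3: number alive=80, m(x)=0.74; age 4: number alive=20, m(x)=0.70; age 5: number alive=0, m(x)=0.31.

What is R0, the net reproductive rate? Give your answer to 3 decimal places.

0.215

lx = nx/n0 = nx/2000: 1, 0.41, 0.15, 0.04, 0.01, 0
lx·mx by age: 0, 0, 0.1785, 0.0296, 0.007, 0
R0 = Σ lx·mx = 0.2151 → 0.215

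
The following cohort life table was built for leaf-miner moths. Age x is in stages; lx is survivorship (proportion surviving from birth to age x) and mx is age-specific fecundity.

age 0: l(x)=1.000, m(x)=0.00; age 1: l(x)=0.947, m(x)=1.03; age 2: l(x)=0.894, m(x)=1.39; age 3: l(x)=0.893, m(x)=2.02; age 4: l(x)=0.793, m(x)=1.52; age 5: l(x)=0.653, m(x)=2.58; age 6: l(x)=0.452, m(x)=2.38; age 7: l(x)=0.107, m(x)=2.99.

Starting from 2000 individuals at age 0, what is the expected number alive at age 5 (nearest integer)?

1306

Expected survivors = N0 · l_5 = 2000 × 0.653 = 1306 → 1306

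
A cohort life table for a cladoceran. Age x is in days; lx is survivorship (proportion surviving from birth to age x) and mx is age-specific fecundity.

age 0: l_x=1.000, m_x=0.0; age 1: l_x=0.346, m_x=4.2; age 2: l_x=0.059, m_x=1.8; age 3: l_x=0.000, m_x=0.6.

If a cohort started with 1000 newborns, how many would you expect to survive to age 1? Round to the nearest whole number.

Expected survivors = N0 · l_1 = 1000 × 0.346 = 346 → 346

346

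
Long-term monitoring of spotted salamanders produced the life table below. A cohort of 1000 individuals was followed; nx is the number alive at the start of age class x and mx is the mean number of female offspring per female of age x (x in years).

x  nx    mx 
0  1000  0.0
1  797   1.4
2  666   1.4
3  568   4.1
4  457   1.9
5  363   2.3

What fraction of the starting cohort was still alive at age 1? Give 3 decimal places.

l_1 = n_1/n_0 = 797/1000 = 0.797 → 0.797

0.797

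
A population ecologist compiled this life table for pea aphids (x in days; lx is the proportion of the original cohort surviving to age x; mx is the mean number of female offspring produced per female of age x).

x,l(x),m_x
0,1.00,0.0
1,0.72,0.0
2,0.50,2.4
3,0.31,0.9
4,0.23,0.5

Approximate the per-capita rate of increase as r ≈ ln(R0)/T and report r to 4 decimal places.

R0 = Σ lx·mx = 0 + 0 + 1.2 + 0.279 + 0.115 = 1.594
Σ x·lx·mx = 3.697; T = 3.697/1.594 = 2.31932…
r ≈ ln(R0)/T = ln(1.594)/2.31932… = 0.201027… → 0.2010

0.2010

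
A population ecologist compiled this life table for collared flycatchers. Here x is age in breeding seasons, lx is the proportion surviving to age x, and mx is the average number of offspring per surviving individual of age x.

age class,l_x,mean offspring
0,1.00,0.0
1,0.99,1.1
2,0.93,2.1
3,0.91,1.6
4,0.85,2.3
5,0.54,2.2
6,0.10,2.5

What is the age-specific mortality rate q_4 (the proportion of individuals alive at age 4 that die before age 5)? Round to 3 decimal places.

q_4 = (l_4 − l_5) / l_4 = (0.85 − 0.54) / 0.85
     = 0.31 / 0.85 = 0.364706… → 0.365

0.365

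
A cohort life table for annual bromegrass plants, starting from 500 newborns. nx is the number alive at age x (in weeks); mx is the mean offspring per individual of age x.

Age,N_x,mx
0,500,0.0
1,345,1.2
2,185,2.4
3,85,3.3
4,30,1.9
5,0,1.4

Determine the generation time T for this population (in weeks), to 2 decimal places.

1.98

lx = nx/n0 = nx/500: 1, 0.69, 0.37, 0.17, 0.06, 0
lx·mx: 0, 0.828, 0.888, 0.561, 0.114, 0 → R0 = 2.391
x·lx·mx: 0, 0.828, 1.776, 1.683, 0.456, 0 → Σ = 4.743
T = 4.743 / 2.391 = 1.983689… → 1.98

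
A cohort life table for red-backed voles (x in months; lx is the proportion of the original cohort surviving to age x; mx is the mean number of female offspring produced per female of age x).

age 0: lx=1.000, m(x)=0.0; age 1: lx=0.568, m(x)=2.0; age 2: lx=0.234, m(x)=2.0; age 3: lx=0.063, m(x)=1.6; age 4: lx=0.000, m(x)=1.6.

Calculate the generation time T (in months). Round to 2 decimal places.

lx·mx: 0, 1.136, 0.468, 0.1008, 0 → R0 = 1.7048
x·lx·mx: 0, 1.136, 0.936, 0.3024, 0 → Σ = 2.3744
T = 2.3744 / 1.7048 = 1.392773… → 1.39

1.39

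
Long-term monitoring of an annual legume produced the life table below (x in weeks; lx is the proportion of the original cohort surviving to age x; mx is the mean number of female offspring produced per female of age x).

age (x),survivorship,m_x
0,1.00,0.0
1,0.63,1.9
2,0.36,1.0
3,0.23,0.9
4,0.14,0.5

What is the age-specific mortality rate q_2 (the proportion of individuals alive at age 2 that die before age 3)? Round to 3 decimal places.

0.361

q_2 = (l_2 − l_3) / l_2 = (0.36 − 0.23) / 0.36
     = 0.13 / 0.36 = 0.361111… → 0.361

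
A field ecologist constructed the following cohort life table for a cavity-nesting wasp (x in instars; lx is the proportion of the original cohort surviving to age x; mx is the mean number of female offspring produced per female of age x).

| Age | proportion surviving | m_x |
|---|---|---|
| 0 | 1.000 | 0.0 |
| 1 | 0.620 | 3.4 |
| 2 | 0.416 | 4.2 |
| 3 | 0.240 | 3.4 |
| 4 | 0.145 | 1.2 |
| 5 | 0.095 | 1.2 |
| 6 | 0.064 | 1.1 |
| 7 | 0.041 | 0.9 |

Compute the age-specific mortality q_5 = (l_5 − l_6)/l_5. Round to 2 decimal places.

0.33

q_5 = (l_5 − l_6) / l_5 = (0.095 − 0.064) / 0.095
     = 0.031 / 0.095 = 0.326316… → 0.33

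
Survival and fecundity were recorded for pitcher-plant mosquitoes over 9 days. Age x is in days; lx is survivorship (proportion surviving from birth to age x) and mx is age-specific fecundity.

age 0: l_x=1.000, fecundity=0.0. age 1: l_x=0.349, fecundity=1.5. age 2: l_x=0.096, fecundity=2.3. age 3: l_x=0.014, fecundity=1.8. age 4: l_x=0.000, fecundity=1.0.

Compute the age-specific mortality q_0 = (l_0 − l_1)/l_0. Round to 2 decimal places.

q_0 = (l_0 − l_1) / l_0 = (1 − 0.349) / 1
     = 0.651 / 1 = 0.651 → 0.65

0.65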